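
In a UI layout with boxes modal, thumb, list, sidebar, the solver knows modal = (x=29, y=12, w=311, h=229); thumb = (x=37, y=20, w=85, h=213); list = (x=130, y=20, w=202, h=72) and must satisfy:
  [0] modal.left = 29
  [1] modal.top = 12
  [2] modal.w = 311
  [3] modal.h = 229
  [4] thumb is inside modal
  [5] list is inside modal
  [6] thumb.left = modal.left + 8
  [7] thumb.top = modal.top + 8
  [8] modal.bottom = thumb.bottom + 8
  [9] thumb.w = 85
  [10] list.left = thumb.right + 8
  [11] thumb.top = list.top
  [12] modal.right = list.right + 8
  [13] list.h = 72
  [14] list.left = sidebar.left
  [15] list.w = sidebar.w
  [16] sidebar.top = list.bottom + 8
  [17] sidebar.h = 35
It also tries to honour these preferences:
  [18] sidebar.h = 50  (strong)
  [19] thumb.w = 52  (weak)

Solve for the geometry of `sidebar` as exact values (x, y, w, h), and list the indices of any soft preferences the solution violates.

sidebar = (x=130, y=100, w=202, h=35)
violated soft preferences: 18, 19

1. sidebar.x = 130  [list.left = sidebar.left]
2. sidebar.w = 202  [list.w = sidebar.w]
3. sidebar.y = 100  [sidebar.top = list.bottom + 8]
4. sidebar.h = 35  [sidebar.h = 35]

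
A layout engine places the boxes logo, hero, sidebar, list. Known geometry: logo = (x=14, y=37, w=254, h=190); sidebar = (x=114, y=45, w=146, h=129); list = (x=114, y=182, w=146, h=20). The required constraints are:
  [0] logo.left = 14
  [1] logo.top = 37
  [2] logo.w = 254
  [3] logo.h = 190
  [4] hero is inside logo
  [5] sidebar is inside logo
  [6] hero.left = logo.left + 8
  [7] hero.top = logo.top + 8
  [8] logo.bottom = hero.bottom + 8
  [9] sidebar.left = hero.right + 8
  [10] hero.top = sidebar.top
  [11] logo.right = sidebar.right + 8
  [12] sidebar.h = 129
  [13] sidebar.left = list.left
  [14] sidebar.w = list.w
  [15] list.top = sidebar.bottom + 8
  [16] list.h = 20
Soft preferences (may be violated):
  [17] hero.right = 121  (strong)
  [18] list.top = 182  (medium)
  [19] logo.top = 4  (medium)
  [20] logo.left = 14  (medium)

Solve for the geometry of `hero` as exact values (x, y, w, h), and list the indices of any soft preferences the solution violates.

hero = (x=22, y=45, w=84, h=174)
violated soft preferences: 17, 19

1. hero.x = 22  [hero.left = logo.left + 8]
2. hero.y = 45  [hero.top = logo.top + 8]
3. hero.h = 174  [logo.bottom = hero.bottom + 8]
4. hero.w = 84  [sidebar.left = hero.right + 8]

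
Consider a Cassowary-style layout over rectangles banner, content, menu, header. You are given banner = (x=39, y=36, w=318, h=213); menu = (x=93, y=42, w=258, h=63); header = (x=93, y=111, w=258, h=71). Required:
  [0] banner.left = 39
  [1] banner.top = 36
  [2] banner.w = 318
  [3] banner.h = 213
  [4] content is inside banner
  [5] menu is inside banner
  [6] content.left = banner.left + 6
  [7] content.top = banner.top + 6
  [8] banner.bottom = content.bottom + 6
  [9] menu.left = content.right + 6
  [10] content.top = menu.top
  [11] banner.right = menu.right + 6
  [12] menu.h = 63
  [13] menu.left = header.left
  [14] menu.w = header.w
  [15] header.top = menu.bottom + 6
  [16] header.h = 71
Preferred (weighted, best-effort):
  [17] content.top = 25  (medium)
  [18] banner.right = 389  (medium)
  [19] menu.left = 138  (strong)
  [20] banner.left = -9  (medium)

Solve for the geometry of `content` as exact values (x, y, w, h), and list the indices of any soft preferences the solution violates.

content = (x=45, y=42, w=42, h=201)
violated soft preferences: 17, 18, 19, 20

1. content.x = 45  [content.left = banner.left + 6]
2. content.y = 42  [content.top = banner.top + 6]
3. content.h = 201  [banner.bottom = content.bottom + 6]
4. content.w = 42  [menu.left = content.right + 6]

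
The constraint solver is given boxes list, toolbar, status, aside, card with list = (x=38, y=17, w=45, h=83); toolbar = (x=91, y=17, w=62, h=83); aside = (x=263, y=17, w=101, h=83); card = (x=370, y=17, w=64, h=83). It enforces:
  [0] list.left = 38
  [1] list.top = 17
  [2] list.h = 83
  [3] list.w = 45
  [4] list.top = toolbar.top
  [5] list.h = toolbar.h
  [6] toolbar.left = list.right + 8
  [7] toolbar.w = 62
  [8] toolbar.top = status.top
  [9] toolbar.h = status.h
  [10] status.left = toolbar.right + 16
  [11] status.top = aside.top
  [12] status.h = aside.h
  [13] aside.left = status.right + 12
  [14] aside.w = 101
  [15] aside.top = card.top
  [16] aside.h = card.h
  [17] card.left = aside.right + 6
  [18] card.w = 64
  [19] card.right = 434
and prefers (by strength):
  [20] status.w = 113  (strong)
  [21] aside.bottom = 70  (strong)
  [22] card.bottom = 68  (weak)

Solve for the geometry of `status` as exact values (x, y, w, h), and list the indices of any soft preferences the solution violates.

1. status.y = 17  [toolbar.top = status.top]
2. status.h = 83  [toolbar.h = status.h]
3. status.x = 169  [status.left = toolbar.right + 16]
4. status.w = 82  [aside.left = status.right + 12]

status = (x=169, y=17, w=82, h=83)
violated soft preferences: 20, 21, 22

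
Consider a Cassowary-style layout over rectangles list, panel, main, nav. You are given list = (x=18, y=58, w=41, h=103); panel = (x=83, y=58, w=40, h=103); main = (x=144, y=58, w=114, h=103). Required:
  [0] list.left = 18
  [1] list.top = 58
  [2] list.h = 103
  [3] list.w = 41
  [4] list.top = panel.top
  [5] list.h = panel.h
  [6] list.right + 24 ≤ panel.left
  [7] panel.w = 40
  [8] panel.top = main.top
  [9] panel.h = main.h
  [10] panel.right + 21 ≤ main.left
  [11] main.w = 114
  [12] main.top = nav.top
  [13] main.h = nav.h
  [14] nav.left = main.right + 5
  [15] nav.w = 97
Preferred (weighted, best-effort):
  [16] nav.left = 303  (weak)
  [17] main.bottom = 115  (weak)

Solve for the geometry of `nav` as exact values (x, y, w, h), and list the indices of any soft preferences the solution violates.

1. nav.y = 58  [main.top = nav.top]
2. nav.h = 103  [main.h = nav.h]
3. nav.x = 263  [nav.left = main.right + 5]
4. nav.w = 97  [nav.w = 97]

nav = (x=263, y=58, w=97, h=103)
violated soft preferences: 16, 17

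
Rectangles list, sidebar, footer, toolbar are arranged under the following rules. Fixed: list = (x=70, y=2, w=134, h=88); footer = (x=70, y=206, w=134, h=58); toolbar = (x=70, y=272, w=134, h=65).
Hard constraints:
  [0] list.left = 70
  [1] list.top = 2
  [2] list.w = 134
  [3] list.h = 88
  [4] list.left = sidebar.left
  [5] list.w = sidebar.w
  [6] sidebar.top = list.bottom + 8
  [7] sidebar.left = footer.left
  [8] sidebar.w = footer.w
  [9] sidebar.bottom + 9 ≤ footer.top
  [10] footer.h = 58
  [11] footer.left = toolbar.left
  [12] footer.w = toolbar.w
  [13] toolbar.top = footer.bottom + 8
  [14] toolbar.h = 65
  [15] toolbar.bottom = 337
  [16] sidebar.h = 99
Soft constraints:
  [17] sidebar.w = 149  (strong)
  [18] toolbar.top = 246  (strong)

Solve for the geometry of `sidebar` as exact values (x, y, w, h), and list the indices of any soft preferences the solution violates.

1. sidebar.x = 70  [list.left = sidebar.left]
2. sidebar.w = 134  [list.w = sidebar.w]
3. sidebar.y = 98  [sidebar.top = list.bottom + 8]
4. sidebar.h = 99  [sidebar.h = 99]

sidebar = (x=70, y=98, w=134, h=99)
violated soft preferences: 17, 18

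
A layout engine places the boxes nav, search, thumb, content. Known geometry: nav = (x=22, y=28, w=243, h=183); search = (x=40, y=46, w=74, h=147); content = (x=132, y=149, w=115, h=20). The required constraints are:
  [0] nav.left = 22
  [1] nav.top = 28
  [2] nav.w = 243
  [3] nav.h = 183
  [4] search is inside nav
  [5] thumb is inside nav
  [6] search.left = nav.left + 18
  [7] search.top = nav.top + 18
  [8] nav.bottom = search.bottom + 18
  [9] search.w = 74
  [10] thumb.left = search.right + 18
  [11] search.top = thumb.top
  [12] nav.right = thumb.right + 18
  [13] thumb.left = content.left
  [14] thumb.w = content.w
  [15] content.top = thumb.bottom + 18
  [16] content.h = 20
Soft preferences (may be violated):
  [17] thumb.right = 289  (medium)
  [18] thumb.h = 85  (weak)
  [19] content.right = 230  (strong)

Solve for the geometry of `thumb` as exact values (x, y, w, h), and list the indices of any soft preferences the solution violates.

1. thumb.x = 132  [thumb.left = search.right + 18]
2. thumb.y = 46  [search.top = thumb.top]
3. thumb.w = 115  [nav.right = thumb.right + 18]
4. thumb.h = 85  [content.top = thumb.bottom + 18]

thumb = (x=132, y=46, w=115, h=85)
violated soft preferences: 17, 19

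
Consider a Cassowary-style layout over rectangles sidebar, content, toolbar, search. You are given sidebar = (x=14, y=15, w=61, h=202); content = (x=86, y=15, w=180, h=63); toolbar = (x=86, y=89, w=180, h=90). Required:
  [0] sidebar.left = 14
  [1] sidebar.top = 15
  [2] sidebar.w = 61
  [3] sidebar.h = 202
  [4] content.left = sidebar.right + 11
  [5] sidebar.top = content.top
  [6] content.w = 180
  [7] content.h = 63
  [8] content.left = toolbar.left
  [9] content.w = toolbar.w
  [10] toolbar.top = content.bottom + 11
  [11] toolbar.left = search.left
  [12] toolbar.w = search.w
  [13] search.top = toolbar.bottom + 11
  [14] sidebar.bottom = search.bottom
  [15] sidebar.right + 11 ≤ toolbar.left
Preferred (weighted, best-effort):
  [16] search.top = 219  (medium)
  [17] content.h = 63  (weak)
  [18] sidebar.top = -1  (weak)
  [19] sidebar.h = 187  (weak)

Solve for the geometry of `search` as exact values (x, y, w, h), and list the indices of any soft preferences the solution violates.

1. search.x = 86  [toolbar.left = search.left]
2. search.w = 180  [toolbar.w = search.w]
3. search.y = 190  [search.top = toolbar.bottom + 11]
4. search.h = 27  [sidebar.bottom = search.bottom]

search = (x=86, y=190, w=180, h=27)
violated soft preferences: 16, 18, 19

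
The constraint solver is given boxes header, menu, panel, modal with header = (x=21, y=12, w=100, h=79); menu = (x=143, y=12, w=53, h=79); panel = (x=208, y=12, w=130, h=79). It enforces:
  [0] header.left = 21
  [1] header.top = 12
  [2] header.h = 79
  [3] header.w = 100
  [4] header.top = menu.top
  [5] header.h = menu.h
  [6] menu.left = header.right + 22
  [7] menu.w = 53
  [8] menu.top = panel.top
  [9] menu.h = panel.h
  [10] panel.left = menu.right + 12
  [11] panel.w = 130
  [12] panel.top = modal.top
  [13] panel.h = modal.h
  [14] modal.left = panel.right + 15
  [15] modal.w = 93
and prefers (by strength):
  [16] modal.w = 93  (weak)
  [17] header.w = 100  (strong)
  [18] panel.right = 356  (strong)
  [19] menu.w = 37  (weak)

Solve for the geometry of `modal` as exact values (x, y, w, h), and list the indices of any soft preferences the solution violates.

1. modal.y = 12  [panel.top = modal.top]
2. modal.h = 79  [panel.h = modal.h]
3. modal.x = 353  [modal.left = panel.right + 15]
4. modal.w = 93  [modal.w = 93]

modal = (x=353, y=12, w=93, h=79)
violated soft preferences: 18, 19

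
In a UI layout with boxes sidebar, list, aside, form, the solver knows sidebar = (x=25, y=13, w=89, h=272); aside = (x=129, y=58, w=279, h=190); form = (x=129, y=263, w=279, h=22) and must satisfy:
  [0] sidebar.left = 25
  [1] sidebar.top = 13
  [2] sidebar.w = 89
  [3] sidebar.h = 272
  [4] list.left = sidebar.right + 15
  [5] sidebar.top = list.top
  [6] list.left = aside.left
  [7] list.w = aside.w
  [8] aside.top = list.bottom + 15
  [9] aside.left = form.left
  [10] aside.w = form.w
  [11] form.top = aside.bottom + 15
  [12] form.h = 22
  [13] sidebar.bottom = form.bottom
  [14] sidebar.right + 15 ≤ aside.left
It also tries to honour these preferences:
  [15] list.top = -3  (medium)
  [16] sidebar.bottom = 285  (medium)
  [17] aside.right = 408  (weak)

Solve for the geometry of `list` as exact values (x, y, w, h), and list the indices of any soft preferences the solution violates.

list = (x=129, y=13, w=279, h=30)
violated soft preferences: 15

1. list.x = 129  [list.left = sidebar.right + 15]
2. list.y = 13  [sidebar.top = list.top]
3. list.w = 279  [list.w = aside.w]
4. list.h = 30  [aside.top = list.bottom + 15]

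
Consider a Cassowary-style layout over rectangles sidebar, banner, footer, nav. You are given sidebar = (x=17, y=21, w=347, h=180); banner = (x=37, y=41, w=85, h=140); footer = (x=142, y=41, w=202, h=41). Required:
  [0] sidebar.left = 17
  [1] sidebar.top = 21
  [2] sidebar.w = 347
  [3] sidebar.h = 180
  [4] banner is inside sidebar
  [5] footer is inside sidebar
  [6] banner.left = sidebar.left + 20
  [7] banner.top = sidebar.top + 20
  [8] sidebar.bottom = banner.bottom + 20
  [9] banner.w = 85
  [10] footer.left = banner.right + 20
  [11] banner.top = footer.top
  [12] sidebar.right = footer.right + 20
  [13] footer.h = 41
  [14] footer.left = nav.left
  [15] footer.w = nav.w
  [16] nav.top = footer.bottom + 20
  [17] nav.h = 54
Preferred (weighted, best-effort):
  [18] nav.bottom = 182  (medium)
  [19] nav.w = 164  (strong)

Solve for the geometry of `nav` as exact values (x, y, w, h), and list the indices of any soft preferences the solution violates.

1. nav.x = 142  [footer.left = nav.left]
2. nav.w = 202  [footer.w = nav.w]
3. nav.y = 102  [nav.top = footer.bottom + 20]
4. nav.h = 54  [nav.h = 54]

nav = (x=142, y=102, w=202, h=54)
violated soft preferences: 18, 19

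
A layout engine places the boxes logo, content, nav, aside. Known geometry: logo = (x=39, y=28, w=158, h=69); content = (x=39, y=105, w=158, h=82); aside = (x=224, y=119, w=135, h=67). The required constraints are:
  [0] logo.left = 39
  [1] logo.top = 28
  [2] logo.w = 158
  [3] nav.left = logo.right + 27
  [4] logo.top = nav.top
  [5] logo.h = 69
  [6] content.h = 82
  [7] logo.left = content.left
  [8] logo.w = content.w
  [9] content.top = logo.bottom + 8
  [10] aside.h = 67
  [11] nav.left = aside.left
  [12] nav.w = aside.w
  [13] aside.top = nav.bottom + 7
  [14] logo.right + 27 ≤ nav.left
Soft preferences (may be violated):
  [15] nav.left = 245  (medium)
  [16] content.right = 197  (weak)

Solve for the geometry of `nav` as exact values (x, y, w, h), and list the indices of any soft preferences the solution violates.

nav = (x=224, y=28, w=135, h=84)
violated soft preferences: 15

1. nav.x = 224  [nav.left = logo.right + 27]
2. nav.y = 28  [logo.top = nav.top]
3. nav.w = 135  [nav.w = aside.w]
4. nav.h = 84  [aside.top = nav.bottom + 7]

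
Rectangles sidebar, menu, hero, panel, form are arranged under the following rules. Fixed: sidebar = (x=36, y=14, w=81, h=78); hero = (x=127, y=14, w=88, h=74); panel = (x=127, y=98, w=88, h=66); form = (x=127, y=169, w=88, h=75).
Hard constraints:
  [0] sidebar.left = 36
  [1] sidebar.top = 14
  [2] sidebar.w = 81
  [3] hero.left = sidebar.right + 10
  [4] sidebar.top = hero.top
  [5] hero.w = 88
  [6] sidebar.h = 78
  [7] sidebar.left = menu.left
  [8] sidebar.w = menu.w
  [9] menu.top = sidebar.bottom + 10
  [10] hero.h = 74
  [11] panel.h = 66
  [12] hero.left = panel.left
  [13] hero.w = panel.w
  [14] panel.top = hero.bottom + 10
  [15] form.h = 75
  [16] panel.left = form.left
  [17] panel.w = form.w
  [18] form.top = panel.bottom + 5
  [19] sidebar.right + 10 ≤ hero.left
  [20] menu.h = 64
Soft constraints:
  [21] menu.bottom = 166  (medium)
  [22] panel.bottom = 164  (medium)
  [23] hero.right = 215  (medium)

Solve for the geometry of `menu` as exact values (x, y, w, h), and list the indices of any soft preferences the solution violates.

1. menu.x = 36  [sidebar.left = menu.left]
2. menu.w = 81  [sidebar.w = menu.w]
3. menu.y = 102  [menu.top = sidebar.bottom + 10]
4. menu.h = 64  [menu.h = 64]

menu = (x=36, y=102, w=81, h=64)
violated soft preferences: none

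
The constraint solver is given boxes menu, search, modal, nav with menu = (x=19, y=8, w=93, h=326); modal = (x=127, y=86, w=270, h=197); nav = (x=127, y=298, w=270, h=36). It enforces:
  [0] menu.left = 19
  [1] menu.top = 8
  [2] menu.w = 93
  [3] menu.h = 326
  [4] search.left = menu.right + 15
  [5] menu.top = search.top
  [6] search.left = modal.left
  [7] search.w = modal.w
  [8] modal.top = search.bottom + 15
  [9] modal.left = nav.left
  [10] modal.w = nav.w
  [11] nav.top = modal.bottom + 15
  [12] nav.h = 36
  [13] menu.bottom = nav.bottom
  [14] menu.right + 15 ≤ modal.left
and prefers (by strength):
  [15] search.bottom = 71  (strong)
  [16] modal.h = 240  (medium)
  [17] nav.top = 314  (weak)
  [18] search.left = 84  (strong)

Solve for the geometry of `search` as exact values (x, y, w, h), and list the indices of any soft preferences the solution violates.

search = (x=127, y=8, w=270, h=63)
violated soft preferences: 16, 17, 18

1. search.x = 127  [search.left = menu.right + 15]
2. search.y = 8  [menu.top = search.top]
3. search.w = 270  [search.w = modal.w]
4. search.h = 63  [modal.top = search.bottom + 15]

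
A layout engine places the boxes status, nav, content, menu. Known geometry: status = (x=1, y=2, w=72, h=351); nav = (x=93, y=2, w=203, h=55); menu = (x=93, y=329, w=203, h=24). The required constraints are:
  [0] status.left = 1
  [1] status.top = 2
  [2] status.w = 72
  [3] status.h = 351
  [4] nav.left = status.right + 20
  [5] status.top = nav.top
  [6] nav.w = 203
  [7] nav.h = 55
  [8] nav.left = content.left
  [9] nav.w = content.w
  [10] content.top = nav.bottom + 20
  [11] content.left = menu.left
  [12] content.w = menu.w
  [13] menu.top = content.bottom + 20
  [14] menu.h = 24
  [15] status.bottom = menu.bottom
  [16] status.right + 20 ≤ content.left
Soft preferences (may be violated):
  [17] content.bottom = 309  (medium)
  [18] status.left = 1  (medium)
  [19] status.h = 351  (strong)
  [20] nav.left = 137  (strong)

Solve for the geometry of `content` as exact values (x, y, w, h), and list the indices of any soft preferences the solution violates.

1. content.x = 93  [nav.left = content.left]
2. content.w = 203  [nav.w = content.w]
3. content.y = 77  [content.top = nav.bottom + 20]
4. content.h = 232  [menu.top = content.bottom + 20]

content = (x=93, y=77, w=203, h=232)
violated soft preferences: 20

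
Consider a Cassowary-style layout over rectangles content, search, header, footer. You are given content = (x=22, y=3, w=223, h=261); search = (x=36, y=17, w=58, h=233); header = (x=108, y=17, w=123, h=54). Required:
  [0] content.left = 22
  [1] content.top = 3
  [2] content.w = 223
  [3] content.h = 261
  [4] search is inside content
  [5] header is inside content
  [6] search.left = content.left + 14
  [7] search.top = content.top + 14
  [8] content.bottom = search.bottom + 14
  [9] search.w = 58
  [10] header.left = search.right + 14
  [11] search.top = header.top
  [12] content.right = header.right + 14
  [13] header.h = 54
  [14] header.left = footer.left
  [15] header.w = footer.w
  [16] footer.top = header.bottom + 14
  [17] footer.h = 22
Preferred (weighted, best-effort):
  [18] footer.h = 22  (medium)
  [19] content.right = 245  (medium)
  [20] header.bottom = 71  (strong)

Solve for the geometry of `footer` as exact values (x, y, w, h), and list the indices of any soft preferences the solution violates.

footer = (x=108, y=85, w=123, h=22)
violated soft preferences: none

1. footer.x = 108  [header.left = footer.left]
2. footer.w = 123  [header.w = footer.w]
3. footer.y = 85  [footer.top = header.bottom + 14]
4. footer.h = 22  [footer.h = 22]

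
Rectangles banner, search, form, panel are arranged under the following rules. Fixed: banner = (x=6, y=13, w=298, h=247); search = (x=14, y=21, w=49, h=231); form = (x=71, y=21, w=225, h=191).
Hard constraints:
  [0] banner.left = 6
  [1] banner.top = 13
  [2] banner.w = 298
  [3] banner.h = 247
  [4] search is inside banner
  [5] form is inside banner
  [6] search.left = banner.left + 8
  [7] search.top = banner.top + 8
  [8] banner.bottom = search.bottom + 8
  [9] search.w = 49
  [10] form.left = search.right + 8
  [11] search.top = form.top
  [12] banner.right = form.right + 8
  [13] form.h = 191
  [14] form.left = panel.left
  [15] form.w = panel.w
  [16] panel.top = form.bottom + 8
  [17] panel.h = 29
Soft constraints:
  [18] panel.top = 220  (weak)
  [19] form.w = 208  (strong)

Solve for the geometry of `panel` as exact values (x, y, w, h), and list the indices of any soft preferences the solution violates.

panel = (x=71, y=220, w=225, h=29)
violated soft preferences: 19

1. panel.x = 71  [form.left = panel.left]
2. panel.w = 225  [form.w = panel.w]
3. panel.y = 220  [panel.top = form.bottom + 8]
4. panel.h = 29  [panel.h = 29]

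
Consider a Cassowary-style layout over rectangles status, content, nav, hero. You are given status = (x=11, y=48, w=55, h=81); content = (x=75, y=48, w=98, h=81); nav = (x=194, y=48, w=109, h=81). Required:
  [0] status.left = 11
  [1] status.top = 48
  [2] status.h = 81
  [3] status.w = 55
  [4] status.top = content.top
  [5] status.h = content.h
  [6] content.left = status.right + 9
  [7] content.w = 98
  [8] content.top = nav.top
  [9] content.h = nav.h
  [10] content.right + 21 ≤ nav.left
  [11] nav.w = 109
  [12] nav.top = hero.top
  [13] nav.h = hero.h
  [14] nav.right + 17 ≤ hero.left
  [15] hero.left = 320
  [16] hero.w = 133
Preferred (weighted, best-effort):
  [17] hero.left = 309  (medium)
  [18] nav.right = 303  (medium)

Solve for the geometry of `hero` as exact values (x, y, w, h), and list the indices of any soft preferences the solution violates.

hero = (x=320, y=48, w=133, h=81)
violated soft preferences: 17

1. hero.y = 48  [nav.top = hero.top]
2. hero.h = 81  [nav.h = hero.h]
3. hero.x = 320  [hero.left = 320]
4. hero.w = 133  [hero.w = 133]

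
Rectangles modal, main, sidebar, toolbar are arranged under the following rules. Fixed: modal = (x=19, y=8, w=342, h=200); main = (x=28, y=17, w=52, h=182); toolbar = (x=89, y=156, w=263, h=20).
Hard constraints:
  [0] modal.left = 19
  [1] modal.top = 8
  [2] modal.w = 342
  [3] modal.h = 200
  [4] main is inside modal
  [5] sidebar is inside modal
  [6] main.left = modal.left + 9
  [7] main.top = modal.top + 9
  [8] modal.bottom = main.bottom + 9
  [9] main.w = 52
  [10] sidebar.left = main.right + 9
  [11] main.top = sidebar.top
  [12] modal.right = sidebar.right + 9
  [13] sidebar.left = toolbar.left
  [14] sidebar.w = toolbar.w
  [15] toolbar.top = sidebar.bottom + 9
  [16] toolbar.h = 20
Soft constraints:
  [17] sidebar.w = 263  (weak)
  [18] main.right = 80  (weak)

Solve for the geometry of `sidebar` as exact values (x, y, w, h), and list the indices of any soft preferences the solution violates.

1. sidebar.x = 89  [sidebar.left = main.right + 9]
2. sidebar.y = 17  [main.top = sidebar.top]
3. sidebar.w = 263  [modal.right = sidebar.right + 9]
4. sidebar.h = 130  [toolbar.top = sidebar.bottom + 9]

sidebar = (x=89, y=17, w=263, h=130)
violated soft preferences: none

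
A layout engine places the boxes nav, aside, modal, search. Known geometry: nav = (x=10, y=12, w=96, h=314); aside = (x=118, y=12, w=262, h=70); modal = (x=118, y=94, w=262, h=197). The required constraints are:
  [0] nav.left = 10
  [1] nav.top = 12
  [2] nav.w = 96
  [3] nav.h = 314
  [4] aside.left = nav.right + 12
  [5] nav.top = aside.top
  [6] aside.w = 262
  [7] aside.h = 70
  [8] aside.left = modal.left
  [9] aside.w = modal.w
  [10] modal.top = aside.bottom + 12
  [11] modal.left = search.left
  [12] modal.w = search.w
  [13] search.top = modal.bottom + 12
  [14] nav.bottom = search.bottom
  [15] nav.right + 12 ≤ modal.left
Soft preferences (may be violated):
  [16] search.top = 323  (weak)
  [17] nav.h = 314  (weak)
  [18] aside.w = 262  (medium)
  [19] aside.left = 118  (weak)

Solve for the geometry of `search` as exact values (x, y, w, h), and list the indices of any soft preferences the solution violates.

search = (x=118, y=303, w=262, h=23)
violated soft preferences: 16

1. search.x = 118  [modal.left = search.left]
2. search.w = 262  [modal.w = search.w]
3. search.y = 303  [search.top = modal.bottom + 12]
4. search.h = 23  [nav.bottom = search.bottom]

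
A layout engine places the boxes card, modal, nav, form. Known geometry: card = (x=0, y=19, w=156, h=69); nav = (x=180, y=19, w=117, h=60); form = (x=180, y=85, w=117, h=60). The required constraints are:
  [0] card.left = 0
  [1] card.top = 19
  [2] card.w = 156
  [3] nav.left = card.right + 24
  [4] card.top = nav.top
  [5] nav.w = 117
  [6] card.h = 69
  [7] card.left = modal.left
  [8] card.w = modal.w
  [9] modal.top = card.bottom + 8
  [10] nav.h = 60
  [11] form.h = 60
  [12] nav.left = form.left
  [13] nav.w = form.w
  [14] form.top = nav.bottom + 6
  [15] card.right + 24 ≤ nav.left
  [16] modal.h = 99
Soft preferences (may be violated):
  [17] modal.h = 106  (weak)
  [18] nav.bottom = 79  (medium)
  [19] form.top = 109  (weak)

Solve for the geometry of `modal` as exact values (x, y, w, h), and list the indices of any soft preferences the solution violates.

modal = (x=0, y=96, w=156, h=99)
violated soft preferences: 17, 19

1. modal.x = 0  [card.left = modal.left]
2. modal.w = 156  [card.w = modal.w]
3. modal.y = 96  [modal.top = card.bottom + 8]
4. modal.h = 99  [modal.h = 99]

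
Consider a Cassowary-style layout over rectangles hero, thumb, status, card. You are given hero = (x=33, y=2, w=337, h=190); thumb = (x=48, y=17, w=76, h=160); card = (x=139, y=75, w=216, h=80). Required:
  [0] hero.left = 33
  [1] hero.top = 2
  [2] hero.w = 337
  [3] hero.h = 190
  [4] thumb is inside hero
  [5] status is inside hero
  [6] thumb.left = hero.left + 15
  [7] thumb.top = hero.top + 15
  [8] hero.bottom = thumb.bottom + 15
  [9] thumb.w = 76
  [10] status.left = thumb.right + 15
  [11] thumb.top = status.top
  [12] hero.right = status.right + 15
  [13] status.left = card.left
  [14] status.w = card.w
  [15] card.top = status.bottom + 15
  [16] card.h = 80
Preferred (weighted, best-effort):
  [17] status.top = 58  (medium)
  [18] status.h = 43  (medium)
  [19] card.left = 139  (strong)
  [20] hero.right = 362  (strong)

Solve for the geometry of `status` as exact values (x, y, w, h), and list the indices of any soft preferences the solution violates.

status = (x=139, y=17, w=216, h=43)
violated soft preferences: 17, 20

1. status.x = 139  [status.left = thumb.right + 15]
2. status.y = 17  [thumb.top = status.top]
3. status.w = 216  [hero.right = status.right + 15]
4. status.h = 43  [card.top = status.bottom + 15]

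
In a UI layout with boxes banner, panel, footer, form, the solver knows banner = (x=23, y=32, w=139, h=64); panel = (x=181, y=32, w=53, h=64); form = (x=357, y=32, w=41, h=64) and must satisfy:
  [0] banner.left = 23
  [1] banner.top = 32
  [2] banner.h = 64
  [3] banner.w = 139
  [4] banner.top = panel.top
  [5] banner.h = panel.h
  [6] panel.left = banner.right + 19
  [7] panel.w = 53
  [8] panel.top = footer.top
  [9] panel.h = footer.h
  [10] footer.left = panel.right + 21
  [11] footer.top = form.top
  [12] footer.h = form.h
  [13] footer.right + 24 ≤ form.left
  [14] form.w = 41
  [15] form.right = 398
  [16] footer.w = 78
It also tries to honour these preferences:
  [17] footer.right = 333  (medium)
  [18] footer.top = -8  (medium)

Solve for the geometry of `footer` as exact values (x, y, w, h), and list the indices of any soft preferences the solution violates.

1. footer.y = 32  [panel.top = footer.top]
2. footer.h = 64  [panel.h = footer.h]
3. footer.x = 255  [footer.left = panel.right + 21]
4. footer.w = 78  [footer.w = 78]

footer = (x=255, y=32, w=78, h=64)
violated soft preferences: 18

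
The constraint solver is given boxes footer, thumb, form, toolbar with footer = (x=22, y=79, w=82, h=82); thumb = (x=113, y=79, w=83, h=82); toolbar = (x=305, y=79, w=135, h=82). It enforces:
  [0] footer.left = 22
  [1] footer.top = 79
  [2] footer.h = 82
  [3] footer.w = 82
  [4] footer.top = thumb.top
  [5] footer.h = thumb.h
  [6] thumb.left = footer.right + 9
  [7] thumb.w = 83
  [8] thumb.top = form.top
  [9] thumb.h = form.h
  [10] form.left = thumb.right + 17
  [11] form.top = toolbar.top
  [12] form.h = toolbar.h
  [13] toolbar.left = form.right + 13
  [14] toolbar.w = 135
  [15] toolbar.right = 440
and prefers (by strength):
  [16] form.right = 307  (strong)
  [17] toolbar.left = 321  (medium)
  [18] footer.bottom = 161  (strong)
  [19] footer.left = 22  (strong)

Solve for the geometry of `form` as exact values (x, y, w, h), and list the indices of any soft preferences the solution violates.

form = (x=213, y=79, w=79, h=82)
violated soft preferences: 16, 17

1. form.y = 79  [thumb.top = form.top]
2. form.h = 82  [thumb.h = form.h]
3. form.x = 213  [form.left = thumb.right + 17]
4. form.w = 79  [toolbar.left = form.right + 13]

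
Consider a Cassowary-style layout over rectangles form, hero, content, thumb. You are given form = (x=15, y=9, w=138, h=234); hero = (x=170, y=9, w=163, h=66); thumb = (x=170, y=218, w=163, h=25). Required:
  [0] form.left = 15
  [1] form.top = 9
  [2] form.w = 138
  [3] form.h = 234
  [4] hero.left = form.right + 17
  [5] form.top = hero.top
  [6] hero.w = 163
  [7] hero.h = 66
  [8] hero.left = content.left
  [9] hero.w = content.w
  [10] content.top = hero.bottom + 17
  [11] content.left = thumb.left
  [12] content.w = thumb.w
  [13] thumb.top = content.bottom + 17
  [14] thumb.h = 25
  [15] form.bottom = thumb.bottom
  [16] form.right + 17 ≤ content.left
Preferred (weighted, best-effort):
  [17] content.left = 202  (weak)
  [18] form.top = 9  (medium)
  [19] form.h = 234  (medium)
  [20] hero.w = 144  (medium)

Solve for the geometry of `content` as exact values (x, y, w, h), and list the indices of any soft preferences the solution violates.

content = (x=170, y=92, w=163, h=109)
violated soft preferences: 17, 20

1. content.x = 170  [hero.left = content.left]
2. content.w = 163  [hero.w = content.w]
3. content.y = 92  [content.top = hero.bottom + 17]
4. content.h = 109  [thumb.top = content.bottom + 17]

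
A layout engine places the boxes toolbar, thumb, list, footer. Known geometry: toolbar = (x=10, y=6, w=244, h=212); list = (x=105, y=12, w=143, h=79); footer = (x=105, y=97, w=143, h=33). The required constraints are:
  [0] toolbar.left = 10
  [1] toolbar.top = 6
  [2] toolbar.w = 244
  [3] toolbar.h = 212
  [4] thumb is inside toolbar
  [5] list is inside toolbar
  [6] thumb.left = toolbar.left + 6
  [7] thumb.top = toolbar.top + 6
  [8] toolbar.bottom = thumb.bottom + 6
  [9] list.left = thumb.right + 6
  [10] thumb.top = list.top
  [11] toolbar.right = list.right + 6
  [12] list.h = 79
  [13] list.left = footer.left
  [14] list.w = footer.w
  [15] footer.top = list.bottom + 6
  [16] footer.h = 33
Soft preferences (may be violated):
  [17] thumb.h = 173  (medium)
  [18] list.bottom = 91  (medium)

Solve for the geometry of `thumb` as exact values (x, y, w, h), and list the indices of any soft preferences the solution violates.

1. thumb.x = 16  [thumb.left = toolbar.left + 6]
2. thumb.y = 12  [thumb.top = toolbar.top + 6]
3. thumb.h = 200  [toolbar.bottom = thumb.bottom + 6]
4. thumb.w = 83  [list.left = thumb.right + 6]

thumb = (x=16, y=12, w=83, h=200)
violated soft preferences: 17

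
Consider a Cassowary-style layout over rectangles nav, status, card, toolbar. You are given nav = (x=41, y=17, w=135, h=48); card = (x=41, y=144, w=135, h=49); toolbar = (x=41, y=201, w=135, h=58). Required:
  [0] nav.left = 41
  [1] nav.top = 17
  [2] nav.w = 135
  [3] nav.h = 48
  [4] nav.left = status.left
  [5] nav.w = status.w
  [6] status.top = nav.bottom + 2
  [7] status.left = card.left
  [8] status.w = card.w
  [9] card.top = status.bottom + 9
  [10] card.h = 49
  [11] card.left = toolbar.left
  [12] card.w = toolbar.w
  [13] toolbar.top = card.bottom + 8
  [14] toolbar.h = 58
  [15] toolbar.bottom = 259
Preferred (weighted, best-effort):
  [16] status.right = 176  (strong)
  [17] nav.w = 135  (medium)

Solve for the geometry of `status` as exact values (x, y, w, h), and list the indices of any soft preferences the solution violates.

status = (x=41, y=67, w=135, h=68)
violated soft preferences: none

1. status.x = 41  [nav.left = status.left]
2. status.w = 135  [nav.w = status.w]
3. status.y = 67  [status.top = nav.bottom + 2]
4. status.h = 68  [card.top = status.bottom + 9]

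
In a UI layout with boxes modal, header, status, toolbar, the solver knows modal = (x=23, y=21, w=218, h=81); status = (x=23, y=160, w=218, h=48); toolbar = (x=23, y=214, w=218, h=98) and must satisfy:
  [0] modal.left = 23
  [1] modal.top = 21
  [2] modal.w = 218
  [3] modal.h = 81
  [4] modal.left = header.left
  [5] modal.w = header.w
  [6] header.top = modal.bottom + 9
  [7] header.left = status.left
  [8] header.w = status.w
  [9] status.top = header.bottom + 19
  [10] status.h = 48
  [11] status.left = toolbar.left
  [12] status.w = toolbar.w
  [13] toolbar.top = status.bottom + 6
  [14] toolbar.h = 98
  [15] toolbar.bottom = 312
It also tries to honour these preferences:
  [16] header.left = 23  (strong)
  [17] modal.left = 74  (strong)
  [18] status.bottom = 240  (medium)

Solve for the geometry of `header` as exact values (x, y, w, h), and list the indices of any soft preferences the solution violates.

1. header.x = 23  [modal.left = header.left]
2. header.w = 218  [modal.w = header.w]
3. header.y = 111  [header.top = modal.bottom + 9]
4. header.h = 30  [status.top = header.bottom + 19]

header = (x=23, y=111, w=218, h=30)
violated soft preferences: 17, 18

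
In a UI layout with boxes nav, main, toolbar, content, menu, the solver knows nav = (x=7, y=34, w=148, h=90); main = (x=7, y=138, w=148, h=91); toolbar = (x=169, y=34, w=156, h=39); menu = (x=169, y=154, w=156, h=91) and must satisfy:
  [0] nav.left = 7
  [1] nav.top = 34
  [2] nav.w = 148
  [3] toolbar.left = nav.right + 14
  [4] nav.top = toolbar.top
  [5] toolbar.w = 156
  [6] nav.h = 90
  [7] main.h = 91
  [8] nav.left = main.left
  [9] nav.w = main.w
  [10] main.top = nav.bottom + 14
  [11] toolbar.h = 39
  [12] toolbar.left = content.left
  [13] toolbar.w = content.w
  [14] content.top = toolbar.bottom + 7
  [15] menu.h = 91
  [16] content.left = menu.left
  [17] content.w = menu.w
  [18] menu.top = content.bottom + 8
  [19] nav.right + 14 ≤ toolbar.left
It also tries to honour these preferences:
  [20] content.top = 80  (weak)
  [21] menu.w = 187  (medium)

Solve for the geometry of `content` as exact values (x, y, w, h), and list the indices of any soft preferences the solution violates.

1. content.x = 169  [toolbar.left = content.left]
2. content.w = 156  [toolbar.w = content.w]
3. content.y = 80  [content.top = toolbar.bottom + 7]
4. content.h = 66  [menu.top = content.bottom + 8]

content = (x=169, y=80, w=156, h=66)
violated soft preferences: 21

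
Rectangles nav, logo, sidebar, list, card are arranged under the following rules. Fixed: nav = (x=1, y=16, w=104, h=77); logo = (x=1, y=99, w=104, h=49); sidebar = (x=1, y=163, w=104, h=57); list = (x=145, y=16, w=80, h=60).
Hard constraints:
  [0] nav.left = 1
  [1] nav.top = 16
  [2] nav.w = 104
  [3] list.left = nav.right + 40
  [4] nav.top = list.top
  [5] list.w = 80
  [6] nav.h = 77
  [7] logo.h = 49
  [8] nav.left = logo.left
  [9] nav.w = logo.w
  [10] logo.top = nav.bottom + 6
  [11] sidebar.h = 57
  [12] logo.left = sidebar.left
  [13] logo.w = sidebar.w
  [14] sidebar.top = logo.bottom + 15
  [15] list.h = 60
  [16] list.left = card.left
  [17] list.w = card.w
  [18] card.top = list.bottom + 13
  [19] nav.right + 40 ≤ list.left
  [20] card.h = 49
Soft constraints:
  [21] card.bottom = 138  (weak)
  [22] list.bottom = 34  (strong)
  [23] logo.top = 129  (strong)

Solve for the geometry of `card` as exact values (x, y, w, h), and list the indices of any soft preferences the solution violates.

1. card.x = 145  [list.left = card.left]
2. card.w = 80  [list.w = card.w]
3. card.y = 89  [card.top = list.bottom + 13]
4. card.h = 49  [card.h = 49]

card = (x=145, y=89, w=80, h=49)
violated soft preferences: 22, 23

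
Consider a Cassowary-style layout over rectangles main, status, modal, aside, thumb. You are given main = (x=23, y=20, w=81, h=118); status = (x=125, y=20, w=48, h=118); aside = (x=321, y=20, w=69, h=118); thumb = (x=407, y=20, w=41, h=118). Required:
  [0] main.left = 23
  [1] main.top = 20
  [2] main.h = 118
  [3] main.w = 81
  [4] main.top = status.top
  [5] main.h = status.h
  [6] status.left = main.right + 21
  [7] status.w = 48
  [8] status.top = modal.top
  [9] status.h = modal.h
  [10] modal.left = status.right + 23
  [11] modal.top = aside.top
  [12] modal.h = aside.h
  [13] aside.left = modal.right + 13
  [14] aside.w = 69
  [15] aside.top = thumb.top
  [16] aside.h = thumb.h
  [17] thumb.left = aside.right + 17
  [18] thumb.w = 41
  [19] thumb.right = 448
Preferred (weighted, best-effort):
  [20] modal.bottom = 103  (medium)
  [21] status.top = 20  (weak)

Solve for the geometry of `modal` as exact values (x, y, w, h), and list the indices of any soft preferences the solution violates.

1. modal.y = 20  [status.top = modal.top]
2. modal.h = 118  [status.h = modal.h]
3. modal.x = 196  [modal.left = status.right + 23]
4. modal.w = 112  [aside.left = modal.right + 13]

modal = (x=196, y=20, w=112, h=118)
violated soft preferences: 20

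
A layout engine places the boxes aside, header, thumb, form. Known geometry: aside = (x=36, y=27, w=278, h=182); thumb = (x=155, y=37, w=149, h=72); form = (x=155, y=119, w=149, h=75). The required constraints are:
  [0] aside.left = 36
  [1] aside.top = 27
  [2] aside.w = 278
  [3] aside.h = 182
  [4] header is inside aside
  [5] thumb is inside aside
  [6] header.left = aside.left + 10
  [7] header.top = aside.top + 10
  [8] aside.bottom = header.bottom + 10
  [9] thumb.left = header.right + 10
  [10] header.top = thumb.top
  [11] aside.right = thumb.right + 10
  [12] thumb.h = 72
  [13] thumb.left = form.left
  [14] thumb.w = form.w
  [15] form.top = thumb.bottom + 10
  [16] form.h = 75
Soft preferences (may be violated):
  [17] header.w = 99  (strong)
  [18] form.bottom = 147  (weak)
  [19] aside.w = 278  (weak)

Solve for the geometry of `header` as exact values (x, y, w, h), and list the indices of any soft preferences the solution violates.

header = (x=46, y=37, w=99, h=162)
violated soft preferences: 18

1. header.x = 46  [header.left = aside.left + 10]
2. header.y = 37  [header.top = aside.top + 10]
3. header.h = 162  [aside.bottom = header.bottom + 10]
4. header.w = 99  [thumb.left = header.right + 10]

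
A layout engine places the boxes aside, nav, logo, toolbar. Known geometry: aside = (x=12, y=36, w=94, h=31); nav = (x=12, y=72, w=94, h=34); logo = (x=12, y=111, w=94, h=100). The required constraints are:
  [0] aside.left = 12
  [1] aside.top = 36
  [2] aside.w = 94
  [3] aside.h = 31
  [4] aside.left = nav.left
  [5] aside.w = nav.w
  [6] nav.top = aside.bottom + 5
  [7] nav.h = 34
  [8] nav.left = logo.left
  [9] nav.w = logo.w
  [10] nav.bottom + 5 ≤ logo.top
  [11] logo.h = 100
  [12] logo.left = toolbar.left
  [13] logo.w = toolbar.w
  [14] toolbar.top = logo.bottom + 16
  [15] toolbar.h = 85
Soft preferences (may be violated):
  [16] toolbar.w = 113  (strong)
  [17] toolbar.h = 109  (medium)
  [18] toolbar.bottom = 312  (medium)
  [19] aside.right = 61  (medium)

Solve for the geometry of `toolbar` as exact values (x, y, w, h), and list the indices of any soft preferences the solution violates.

1. toolbar.x = 12  [logo.left = toolbar.left]
2. toolbar.w = 94  [logo.w = toolbar.w]
3. toolbar.y = 227  [toolbar.top = logo.bottom + 16]
4. toolbar.h = 85  [toolbar.h = 85]

toolbar = (x=12, y=227, w=94, h=85)
violated soft preferences: 16, 17, 19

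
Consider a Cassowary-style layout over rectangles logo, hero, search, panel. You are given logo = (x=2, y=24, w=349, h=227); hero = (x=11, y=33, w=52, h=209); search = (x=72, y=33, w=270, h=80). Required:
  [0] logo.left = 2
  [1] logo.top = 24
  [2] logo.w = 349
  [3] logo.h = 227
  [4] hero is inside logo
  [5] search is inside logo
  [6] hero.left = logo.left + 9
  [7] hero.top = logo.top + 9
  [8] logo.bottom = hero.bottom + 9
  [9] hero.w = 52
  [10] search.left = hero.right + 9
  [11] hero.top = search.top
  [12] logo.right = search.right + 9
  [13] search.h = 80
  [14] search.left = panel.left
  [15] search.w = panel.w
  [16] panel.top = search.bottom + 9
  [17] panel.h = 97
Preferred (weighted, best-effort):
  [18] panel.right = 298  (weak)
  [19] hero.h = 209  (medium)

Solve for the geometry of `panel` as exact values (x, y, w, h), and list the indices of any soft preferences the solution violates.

1. panel.x = 72  [search.left = panel.left]
2. panel.w = 270  [search.w = panel.w]
3. panel.y = 122  [panel.top = search.bottom + 9]
4. panel.h = 97  [panel.h = 97]

panel = (x=72, y=122, w=270, h=97)
violated soft preferences: 18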